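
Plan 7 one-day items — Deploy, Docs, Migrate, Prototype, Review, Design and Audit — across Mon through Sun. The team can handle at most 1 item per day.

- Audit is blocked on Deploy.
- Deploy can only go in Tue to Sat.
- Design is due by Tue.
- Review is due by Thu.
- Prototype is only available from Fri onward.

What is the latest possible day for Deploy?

Sat

Deploy is available from Tue; Deploy's own window allows nothing later than Sat.
Deploy at Sat is achievable: Deploy=Sat; Migrate=Thu; Docs=Wed; Audit=Sun; Review=Tue; Design=Mon; Prototype=Fri.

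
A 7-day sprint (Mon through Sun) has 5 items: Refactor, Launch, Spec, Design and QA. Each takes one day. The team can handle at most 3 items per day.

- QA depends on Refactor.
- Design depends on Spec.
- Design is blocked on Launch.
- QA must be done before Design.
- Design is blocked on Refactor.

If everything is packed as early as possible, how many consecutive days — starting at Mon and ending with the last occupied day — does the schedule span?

3

The precedence chain requires at least 3 distinct days.
With at most 3 per day and 5 tasks, at least 2 days are needed.
3 works (last occupied day: Wed): for example Spec -> Mon, Refactor -> Mon, Design -> Wed, Launch -> Mon, QA -> Tue.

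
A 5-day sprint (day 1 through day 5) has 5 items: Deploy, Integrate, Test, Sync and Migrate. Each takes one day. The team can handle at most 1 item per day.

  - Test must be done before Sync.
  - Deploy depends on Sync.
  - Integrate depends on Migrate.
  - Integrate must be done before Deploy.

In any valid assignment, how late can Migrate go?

Downstream work caps Migrate at day 3.
Migrate at day 3 is achievable: Integrate -> day 4; Test -> day 1; Sync -> day 2; Deploy -> day 5; Migrate -> day 3.

day 3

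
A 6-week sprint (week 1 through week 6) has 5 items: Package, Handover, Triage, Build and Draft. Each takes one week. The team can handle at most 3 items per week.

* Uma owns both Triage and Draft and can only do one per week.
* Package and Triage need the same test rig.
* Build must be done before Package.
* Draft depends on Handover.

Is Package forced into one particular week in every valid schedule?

Package can be week 2 (e.g. Draft -> week 2, Triage -> week 1, Package -> week 2, Handover -> week 1, Build -> week 1) or week 3 (e.g. Draft -> week 2, Build -> week 1, Handover -> week 1, Triage -> week 1, Package -> week 3).

No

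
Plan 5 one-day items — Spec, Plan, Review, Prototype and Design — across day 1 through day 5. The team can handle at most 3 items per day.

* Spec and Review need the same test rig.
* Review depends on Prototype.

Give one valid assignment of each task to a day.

Review in day 2, Design in day 2, Plan in day 1, Prototype in day 1, Spec in day 1

Checking: Prototype(day 1) before Review(day 2); Spec(day 1) != Review(day 2); max 3 per day (cap 3).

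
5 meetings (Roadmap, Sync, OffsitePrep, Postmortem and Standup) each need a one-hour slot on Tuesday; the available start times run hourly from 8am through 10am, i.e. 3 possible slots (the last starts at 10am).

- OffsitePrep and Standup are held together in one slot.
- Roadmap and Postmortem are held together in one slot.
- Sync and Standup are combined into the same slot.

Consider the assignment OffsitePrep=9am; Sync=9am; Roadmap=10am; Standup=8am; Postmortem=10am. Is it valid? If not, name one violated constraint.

No — it violates: Sync and Standup are combined into the same slot

Roadmap and Postmortem are held together in one slot — holds.
Sync and Standup are combined into the same slot — violated.
OffsitePrep and Standup are held together in one slot — violated.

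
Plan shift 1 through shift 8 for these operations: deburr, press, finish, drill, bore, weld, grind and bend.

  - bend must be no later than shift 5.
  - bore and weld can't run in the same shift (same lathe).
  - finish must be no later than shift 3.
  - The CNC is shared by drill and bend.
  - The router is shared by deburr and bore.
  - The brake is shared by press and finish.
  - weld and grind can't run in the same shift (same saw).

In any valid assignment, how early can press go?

shift 1

press at shift 1 is achievable: weld -> shift 1; grind -> shift 2; drill -> shift 2; press -> shift 1; finish -> shift 2; bore -> shift 2; deburr -> shift 1; bend -> shift 1.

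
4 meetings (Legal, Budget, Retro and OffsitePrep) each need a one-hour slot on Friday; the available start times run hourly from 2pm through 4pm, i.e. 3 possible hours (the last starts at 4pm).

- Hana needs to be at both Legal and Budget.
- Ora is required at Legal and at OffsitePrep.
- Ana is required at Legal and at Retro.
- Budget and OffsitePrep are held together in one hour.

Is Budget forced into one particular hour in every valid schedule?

No

Budget can be 2pm (e.g. Budget in 2pm; Retro in 2pm; Legal in 3pm; OffsitePrep in 2pm) or 3pm (e.g. Legal -> 2pm; Retro -> 3pm; Budget -> 3pm; OffsitePrep -> 3pm).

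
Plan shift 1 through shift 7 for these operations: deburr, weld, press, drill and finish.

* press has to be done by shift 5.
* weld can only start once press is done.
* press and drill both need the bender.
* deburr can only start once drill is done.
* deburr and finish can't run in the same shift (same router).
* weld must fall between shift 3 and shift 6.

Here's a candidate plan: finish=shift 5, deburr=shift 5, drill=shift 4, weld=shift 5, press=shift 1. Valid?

weld can only start once press is done — holds.
press and drill both need the bender — holds.
deburr and finish can't run in the same shift (same router) — violated.
press has to be done by shift 5 — holds.
weld must fall between shift 3 and shift 6 — holds.
deburr can only start once drill is done — holds.

Invalid. deburr and finish can't run in the same shift (same router).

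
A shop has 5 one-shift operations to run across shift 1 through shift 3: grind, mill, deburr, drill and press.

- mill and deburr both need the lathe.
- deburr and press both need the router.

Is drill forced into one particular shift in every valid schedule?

No

drill can be shift 1 (e.g. deburr in shift 2, press in shift 1, drill in shift 1, grind in shift 1, mill in shift 1) or shift 2 (e.g. grind in shift 1; mill in shift 1; drill in shift 2; press in shift 1; deburr in shift 2).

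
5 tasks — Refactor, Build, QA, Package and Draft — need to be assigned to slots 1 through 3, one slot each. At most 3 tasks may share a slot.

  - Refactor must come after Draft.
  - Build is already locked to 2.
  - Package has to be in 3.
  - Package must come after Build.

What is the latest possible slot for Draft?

2

Downstream work caps Draft at 2.
Draft at 2 is achievable: QA -> 1, Package -> 3, Build -> 2, Refactor -> 3, Draft -> 2.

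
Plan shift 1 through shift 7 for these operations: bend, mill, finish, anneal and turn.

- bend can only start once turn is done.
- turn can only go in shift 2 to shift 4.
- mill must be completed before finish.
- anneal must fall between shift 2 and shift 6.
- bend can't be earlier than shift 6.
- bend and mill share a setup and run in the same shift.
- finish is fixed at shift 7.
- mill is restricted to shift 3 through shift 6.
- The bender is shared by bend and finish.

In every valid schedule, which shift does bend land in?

bend's window is shift 6–shift 7.
finish is fixed at shift 7, and bend can't share a shift with finish.
So bend must be shift 6.

shift 6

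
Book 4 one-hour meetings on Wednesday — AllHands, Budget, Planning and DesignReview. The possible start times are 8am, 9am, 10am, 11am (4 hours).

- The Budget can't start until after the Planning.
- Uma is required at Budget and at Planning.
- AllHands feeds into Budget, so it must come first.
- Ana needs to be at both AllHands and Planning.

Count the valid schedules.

32

Splitting on AllHands: it can be 8am (12), 9am (12), 10am (8). Listing each branch's schedules as (Budget, Planning, DesignReview):
AllHands=8am: (10am,9am,8am) (10am,9am,9am) (10am,9am,10am) (10am,9am,11am) (11am,9am,8am) (11am,9am,9am) (11am,9am,10am) (11am,9am,11am) (11am,10am,8am) (11am,10am,9am) (11am,10am,10am) (11am,10am,11am) — 12.
AllHands=9am: (10am,8am,8am) (10am,8am,9am) (10am,8am,10am) (10am,8am,11am) (11am,8am,8am) (11am,8am,9am) (11am,8am,10am) (11am,8am,11am) (11am,10am,8am) (11am,10am,9am) (11am,10am,10am) (11am,10am,11am) — 12.
AllHands=10am: (11am,8am,8am) (11am,8am,9am) (11am,8am,10am) (11am,8am,11am) (11am,9am,8am) (11am,9am,9am) (11am,9am,10am) (11am,9am,11am) — 8.
Summing: 12 + 12 + 8 = 32.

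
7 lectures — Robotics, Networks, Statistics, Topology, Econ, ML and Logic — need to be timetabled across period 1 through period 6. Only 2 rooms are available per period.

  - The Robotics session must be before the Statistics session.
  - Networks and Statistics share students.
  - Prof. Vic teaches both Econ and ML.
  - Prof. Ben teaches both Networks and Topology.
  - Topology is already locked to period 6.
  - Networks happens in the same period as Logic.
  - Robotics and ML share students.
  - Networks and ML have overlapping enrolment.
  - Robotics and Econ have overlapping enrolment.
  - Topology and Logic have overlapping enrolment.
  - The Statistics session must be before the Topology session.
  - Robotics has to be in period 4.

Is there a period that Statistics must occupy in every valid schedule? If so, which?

period 5

Robotics is fixed at period 4 and must come before Statistics, so Statistics is at least period 5.
Topology is fixed at period 6 and must come after Statistics, so Statistics is at most period 5.
So Statistics must be period 5.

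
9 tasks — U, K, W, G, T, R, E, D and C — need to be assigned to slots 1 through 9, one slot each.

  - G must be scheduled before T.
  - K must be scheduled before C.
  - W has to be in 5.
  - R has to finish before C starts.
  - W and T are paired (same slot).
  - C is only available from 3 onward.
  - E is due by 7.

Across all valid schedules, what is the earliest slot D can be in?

D at 1 is achievable: E -> 1, G -> 1, C -> 3, R -> 1, D -> 1, T -> 5, K -> 1, W -> 5, U -> 1.

1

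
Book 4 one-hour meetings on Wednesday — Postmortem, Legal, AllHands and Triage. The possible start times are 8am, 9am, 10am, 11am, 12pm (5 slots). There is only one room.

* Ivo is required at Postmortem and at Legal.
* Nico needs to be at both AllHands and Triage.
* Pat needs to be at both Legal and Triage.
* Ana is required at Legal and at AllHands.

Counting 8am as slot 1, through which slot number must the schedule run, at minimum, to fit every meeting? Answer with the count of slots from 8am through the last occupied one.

With at most 1 per slot and 4 meetings, at least 4 slots are needed.
4 works (last occupied slot: 11am): for example Postmortem=8am; AllHands=10am; Legal=9am; Triage=11am.

4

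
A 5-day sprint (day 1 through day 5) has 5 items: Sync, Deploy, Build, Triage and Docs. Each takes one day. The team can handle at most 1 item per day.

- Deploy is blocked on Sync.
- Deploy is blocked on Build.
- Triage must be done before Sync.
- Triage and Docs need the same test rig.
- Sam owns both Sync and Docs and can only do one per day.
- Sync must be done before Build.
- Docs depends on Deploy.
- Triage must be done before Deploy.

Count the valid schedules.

Enumerating: Build -> day 3; Docs -> day 5; Sync -> day 2; Deploy -> day 4; Triage -> day 1.

1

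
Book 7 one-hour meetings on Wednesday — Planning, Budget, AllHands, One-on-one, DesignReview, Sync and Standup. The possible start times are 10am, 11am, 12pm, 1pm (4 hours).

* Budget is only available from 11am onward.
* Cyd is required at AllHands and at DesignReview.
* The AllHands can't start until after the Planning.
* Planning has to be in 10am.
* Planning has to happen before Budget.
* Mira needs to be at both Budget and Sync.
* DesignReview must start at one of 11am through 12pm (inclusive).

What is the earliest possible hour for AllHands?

11am

Precedence pushes AllHands to at least 11am.
AllHands at 11am is achievable: Planning in 10am, Sync in 10am, DesignReview in 12pm, One-on-one in 10am, Budget in 11am, AllHands in 11am, Standup in 10am.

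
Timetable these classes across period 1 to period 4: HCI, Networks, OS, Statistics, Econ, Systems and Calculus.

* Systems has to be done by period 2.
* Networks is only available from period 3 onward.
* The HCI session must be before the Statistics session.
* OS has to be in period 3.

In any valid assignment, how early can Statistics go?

Precedence pushes Statistics to at least period 2.
Statistics at period 2 is achievable: Statistics=period 2; OS=period 3; Calculus=period 1; Systems=period 1; HCI=period 1; Networks=period 3; Econ=period 1.

period 2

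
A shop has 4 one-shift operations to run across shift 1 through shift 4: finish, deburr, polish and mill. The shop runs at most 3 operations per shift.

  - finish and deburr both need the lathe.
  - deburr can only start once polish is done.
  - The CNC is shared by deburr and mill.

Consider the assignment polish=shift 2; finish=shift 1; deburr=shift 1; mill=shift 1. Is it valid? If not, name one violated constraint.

No. finish and deburr both need the lathe is not satisfied.

deburr can only start once polish is done — violated.
The CNC is shared by deburr and mill — violated.
finish and deburr both need the lathe — violated.
The shop runs at most 3 operations per shift — holds.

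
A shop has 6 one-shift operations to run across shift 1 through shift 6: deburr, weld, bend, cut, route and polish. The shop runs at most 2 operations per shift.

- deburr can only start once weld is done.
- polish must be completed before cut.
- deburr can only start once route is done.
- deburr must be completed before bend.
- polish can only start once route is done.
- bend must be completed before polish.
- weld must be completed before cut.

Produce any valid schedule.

bend -> shift 3; cut -> shift 5; weld -> shift 1; polish -> shift 4; deburr -> shift 2; route -> shift 1

Checking: deburr(shift 2) before bend(shift 3); weld(shift 1) before cut(shift 5); weld(shift 1) before deburr(shift 2); route(shift 1) before deburr(shift 2); route(shift 1) before polish(shift 4); bend(shift 3) before polish(shift 4); polish(shift 4) before cut(shift 5); max 2 per shift (cap 2).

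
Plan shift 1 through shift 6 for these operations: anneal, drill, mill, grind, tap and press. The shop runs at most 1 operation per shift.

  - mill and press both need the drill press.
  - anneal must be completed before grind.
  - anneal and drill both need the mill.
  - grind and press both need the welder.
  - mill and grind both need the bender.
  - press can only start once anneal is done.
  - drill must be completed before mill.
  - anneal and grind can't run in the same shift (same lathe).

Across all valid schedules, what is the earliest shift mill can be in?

Precedence pushes mill to at least shift 2.
mill at shift 2 is achievable: drill -> shift 1, tap -> shift 6, mill -> shift 2, press -> shift 5, anneal -> shift 3, grind -> shift 4.

shift 2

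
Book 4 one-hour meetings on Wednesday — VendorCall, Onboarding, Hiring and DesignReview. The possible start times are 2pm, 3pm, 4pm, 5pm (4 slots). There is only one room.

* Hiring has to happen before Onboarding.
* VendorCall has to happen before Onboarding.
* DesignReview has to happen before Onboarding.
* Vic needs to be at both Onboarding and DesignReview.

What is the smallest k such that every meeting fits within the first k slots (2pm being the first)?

The precedence chain requires at least 2 distinct slots.
With at most 1 per slot and 4 meetings, at least 4 slots are needed.
4 works (last occupied slot: 5pm): for example Hiring -> 3pm, VendorCall -> 2pm, DesignReview -> 4pm, Onboarding -> 5pm.

4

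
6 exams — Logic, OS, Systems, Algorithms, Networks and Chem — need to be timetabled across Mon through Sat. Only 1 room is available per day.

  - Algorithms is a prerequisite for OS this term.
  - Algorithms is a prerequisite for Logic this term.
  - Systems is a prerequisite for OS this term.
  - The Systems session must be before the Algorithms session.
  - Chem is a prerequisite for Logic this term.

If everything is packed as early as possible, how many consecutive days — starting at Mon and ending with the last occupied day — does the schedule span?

6

The precedence chain requires at least 3 distinct days.
With at most 1 per day and 6 exams, at least 6 days are needed.
6 works (last occupied day: Sat): for example Systems=Mon; Networks=Sat; Algorithms=Tue; Chem=Wed; OS=Fri; Logic=Thu.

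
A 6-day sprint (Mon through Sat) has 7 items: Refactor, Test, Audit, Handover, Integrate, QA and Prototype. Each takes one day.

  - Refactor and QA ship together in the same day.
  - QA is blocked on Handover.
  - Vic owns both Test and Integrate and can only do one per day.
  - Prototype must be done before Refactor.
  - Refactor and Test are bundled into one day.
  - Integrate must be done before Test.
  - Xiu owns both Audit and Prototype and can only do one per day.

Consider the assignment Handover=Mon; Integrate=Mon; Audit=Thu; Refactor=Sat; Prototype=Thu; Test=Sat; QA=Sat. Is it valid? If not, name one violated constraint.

No. Xiu owns both Audit and Prototype and can only do one per day is not satisfied.

Refactor and Test are bundled into one day — holds.
Refactor and QA ship together in the same day — holds.
Xiu owns both Audit and Prototype and can only do one per day — violated.
Vic owns both Test and Integrate and can only do one per day — holds.
QA is blocked on Handover — holds.
Prototype must be done before Refactor — holds.
Integrate must be done before Test — holds.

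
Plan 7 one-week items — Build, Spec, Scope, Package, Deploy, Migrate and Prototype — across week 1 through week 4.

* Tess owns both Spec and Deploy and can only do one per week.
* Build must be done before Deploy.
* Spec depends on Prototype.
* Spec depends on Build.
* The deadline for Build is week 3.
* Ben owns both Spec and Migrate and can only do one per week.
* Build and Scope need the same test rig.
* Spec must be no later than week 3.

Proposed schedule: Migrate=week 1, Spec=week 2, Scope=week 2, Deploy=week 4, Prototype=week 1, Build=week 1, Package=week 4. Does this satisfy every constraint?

Yes, all constraints hold

Ben owns both Spec and Migrate and can only do one per week — holds.
Spec depends on Prototype — holds.
Spec must be no later than week 3 — holds.
Spec depends on Build — holds.
The deadline for Build is week 3 — holds.
Build and Scope need the same test rig — holds.
Build must be done before Deploy — holds.
Tess owns both Spec and Deploy and can only do one per week — holds.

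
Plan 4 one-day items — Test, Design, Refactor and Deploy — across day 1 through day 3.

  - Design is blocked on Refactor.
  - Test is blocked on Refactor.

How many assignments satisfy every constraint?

Splitting on Test: it can be day 2 (6), day 3 (9). Listing each branch's schedules as (Design, Refactor, Deploy) by day number:
Test=day 2: (2,1,1) (2,1,2) (2,1,3) (3,1,1) (3,1,2) (3,1,3) — 6.
Test=day 3: (2,1,1) (2,1,2) (2,1,3) (3,1,1) (3,1,2) (3,1,3) (3,2,1) (3,2,2) (3,2,3) — 9.
Summing: 6 + 9 = 15.

15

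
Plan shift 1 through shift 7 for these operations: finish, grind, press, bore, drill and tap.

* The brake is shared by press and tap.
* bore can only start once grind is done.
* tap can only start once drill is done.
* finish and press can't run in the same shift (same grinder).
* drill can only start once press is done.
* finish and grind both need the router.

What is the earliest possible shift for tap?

Precedence pushes tap to at least shift 3.
tap at shift 3 is achievable: bore=shift 2; drill=shift 2; grind=shift 1; finish=shift 2; tap=shift 3; press=shift 1.

shift 3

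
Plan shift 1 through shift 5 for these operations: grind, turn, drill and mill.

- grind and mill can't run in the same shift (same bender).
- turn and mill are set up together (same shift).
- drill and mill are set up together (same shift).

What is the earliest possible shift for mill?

shift 1

mill at shift 1 is achievable: drill=shift 1; grind=shift 2; mill=shift 1; turn=shift 1.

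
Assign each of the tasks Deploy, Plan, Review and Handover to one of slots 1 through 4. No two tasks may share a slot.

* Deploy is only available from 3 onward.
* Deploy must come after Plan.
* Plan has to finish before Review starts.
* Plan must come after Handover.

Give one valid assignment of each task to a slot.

Deploy -> 3, Review -> 4, Plan -> 2, Handover -> 1

Checking: Handover(1) before Plan(2); Plan(2) before Deploy(3); Plan(2) before Review(4); Deploy=3 in [3,4]; max 1 per slot (cap 1).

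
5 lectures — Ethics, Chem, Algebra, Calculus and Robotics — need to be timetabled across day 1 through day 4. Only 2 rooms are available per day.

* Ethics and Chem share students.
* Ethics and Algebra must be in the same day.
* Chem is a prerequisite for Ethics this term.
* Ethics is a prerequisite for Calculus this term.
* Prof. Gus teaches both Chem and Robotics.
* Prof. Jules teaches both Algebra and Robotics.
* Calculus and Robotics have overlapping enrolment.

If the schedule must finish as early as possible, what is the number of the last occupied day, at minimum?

4

The precedence chain requires at least 3 distinct days.
With at most 2 per day and 5 lectures, at least 3 days are needed.
Could 3 days be enough, i.e. nothing placed later than day 3? No: Calculus must come after Ethics (at day 1 or later) → {day 2, day 3}; Ethics must come before Calculus (at day 3 or earlier) → {day 1, day 2}; Ethics must come after Chem (at day 1 or later) → {day 2}; Chem must come before Ethics (at day 2 or earlier) → {day 1}; Algebra must be in the same day as Ethics (in {day 2}) → {day 2}; Robotics can't share with Algebra (day 2) → {day 1, day 3}; Robotics can't share with Chem (day 1) → {day 3}; Calculus can't use day 2, already full with Ethics and Algebra (limit 2) → {day 3}; Robotics can't share with Calculus (day 3) → nothing is left.
So 3 days is not enough.
4 works (last occupied day: day 4): for example Algebra -> day 2; Chem -> day 1; Ethics -> day 2; Robotics -> day 4; Calculus -> day 3.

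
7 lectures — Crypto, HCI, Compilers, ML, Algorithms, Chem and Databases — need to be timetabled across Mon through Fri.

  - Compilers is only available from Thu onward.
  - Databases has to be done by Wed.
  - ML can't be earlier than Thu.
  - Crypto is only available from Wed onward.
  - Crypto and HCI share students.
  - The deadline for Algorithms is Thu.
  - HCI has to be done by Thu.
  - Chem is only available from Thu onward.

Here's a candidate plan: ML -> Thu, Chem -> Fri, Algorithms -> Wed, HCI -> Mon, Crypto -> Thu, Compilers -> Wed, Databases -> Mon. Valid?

No. Compilers is only available from Thu onward is not satisfied.

The deadline for Algorithms is Thu — holds.
Chem is only available from Thu onward — holds.
ML can't be earlier than Thu — holds.
Crypto and HCI share students — holds.
HCI has to be done by Thu — holds.
Crypto is only available from Wed onward — holds.
Compilers is only available from Thu onward — violated.
Databases has to be done by Wed — holds.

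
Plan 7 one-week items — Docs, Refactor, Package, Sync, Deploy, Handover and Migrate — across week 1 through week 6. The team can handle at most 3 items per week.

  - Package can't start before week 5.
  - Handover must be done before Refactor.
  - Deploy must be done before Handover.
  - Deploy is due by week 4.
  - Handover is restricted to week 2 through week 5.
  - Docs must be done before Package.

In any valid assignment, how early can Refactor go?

week 3

Precedence pushes Refactor to at least week 3.
Refactor at week 3 is achievable: Refactor -> week 3, Docs -> week 1, Migrate -> week 2, Package -> week 5, Handover -> week 2, Deploy -> week 1, Sync -> week 1.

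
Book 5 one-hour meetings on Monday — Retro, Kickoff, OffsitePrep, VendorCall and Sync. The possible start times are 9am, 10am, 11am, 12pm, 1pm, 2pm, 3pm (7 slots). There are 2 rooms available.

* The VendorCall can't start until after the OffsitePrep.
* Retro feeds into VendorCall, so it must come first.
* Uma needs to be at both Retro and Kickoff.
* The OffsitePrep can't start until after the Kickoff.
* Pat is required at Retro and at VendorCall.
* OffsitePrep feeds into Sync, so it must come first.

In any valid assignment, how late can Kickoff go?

1pm

Downstream work caps Kickoff at 1pm.
Kickoff at 1pm is achievable: Kickoff -> 1pm, Sync -> 3pm, VendorCall -> 3pm, Retro -> 9am, OffsitePrep -> 2pm.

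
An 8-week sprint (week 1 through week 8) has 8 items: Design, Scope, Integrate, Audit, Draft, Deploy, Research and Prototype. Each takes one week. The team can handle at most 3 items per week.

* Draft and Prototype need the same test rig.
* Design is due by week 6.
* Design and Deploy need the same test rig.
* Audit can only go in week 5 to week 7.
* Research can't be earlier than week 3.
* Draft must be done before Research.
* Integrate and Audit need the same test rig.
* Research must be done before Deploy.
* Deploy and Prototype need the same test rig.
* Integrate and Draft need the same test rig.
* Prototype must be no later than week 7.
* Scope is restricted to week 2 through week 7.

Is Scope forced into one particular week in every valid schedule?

No

Scope can be week 2 (e.g. Research -> week 3, Audit -> week 5, Deploy -> week 4, Draft -> week 2, Design -> week 1, Integrate -> week 1, Scope -> week 2, Prototype -> week 1) or week 3 (e.g. Audit=week 5, Integrate=week 1, Prototype=week 1, Design=week 1, Research=week 3, Draft=week 2, Scope=week 3, Deploy=week 4).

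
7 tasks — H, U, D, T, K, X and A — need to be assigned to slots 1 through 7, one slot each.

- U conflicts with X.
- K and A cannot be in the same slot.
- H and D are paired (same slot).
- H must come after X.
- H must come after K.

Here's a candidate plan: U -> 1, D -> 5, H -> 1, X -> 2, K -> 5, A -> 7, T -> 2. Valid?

U conflicts with X — holds.
H must come after X — violated.
H must come after K — violated.
K and A cannot be in the same slot — holds.
H and D are paired (same slot) — violated.

Invalid. H must come after K.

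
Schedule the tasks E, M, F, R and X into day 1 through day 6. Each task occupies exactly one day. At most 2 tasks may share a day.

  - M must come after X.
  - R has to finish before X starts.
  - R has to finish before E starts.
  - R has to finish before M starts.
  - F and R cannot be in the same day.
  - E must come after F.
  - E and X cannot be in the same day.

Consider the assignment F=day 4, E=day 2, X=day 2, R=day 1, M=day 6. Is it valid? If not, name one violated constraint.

No. E must come after F is not satisfied.

E must come after F — violated.
At most 2 tasks may share a day — holds.
F and R cannot be in the same day — holds.
R has to finish before M starts — holds.
R has to finish before E starts — holds.
M must come after X — holds.
E and X cannot be in the same day — violated.
R has to finish before X starts — holds.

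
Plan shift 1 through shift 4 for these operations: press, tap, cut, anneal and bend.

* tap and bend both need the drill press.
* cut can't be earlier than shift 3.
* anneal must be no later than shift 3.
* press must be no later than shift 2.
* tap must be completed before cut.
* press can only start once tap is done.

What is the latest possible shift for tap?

shift 1

Downstream work caps tap at shift 1.
tap at shift 1 is achievable: anneal -> shift 1, press -> shift 2, bend -> shift 2, tap -> shift 1, cut -> shift 3.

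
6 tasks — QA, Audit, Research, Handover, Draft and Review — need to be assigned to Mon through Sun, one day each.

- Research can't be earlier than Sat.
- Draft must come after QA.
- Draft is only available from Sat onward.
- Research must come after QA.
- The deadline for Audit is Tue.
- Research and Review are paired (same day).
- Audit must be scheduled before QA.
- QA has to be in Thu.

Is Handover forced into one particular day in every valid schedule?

Handover can be Mon (e.g. Draft in Sat; Handover in Mon; Audit in Mon; Research in Sat; QA in Thu; Review in Sat) or Tue (e.g. QA=Thu, Review=Sat, Draft=Sat, Handover=Tue, Research=Sat, Audit=Mon).

No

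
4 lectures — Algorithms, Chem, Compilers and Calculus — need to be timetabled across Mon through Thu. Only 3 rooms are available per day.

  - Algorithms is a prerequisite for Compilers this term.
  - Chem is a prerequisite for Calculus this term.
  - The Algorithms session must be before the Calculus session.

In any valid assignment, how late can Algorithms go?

Wed

Downstream work caps Algorithms at Wed.
Algorithms at Wed is achievable: Compilers -> Thu, Chem -> Mon, Algorithms -> Wed, Calculus -> Thu.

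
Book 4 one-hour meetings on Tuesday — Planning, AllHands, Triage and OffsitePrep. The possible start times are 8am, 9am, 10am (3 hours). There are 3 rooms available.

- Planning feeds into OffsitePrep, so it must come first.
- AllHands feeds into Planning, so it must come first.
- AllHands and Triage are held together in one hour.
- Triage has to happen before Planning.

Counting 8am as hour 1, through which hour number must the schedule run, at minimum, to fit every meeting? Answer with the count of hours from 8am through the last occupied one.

The precedence chain requires at least 3 distinct hours.
With at most 3 per hour and 4 meetings, at least 2 hours are needed.
3 works (last occupied hour: 10am): for example AllHands=8am, Triage=8am, Planning=9am, OffsitePrep=10am.

3 hours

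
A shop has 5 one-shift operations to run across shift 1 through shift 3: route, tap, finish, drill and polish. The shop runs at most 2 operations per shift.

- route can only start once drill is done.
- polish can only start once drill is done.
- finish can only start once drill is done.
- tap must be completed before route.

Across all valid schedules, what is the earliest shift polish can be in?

Precedence pushes polish to at least shift 2.
polish at shift 2 is achievable: drill=shift 1, tap=shift 1, route=shift 2, finish=shift 3, polish=shift 2.

shift 2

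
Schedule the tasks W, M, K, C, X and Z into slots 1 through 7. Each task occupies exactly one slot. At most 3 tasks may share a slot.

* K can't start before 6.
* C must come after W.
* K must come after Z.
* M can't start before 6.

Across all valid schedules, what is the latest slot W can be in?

6

Downstream work caps W at 6.
W at 6 is achievable: M -> 6; K -> 6; W -> 6; Z -> 1; C -> 7; X -> 1.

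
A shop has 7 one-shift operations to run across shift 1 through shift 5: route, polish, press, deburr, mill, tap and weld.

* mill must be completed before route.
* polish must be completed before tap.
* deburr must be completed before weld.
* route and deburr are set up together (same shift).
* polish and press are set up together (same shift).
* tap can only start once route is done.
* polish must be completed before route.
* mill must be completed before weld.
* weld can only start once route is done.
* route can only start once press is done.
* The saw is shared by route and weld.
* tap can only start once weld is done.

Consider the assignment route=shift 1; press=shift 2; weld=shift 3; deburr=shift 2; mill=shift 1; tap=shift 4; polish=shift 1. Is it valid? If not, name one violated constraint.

Invalid. route can only start once press is done.

deburr must be completed before weld — holds.
route and deburr are set up together (same shift) — violated.
polish must be completed before tap — holds.
mill must be completed before route — violated.
route can only start once press is done — violated.
weld can only start once route is done — holds.
mill must be completed before weld — holds.
tap can only start once route is done — holds.
The saw is shared by route and weld — holds.
polish must be completed before route — violated.
tap can only start once weld is done — holds.
polish and press are set up together (same shift) — violated.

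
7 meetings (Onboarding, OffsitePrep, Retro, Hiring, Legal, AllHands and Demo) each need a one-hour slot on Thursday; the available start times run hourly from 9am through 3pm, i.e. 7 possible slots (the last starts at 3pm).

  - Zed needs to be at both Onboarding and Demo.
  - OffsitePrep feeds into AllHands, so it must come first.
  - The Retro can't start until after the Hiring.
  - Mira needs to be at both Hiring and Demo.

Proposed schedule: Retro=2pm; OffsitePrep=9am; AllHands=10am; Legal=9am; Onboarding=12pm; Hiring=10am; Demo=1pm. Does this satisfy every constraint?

Yes

The Retro can't start until after the Hiring — holds.
Mira needs to be at both Hiring and Demo — holds.
OffsitePrep feeds into AllHands, so it must come first — holds.
Zed needs to be at both Onboarding and Demo — holds.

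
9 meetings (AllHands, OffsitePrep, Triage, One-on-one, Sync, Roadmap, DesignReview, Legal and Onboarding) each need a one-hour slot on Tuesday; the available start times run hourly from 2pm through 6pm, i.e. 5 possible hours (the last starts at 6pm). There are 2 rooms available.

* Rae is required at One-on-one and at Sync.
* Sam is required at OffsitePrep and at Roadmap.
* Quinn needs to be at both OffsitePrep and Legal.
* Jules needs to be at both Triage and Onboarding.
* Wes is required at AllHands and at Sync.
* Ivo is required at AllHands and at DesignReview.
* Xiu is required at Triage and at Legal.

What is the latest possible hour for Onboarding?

Onboarding at 6pm is achievable: Onboarding in 6pm, DesignReview in 5pm, Triage in 3pm, AllHands in 2pm, Sync in 4pm, OffsitePrep in 2pm, Roadmap in 4pm, Legal in 5pm, One-on-one in 3pm.

6pm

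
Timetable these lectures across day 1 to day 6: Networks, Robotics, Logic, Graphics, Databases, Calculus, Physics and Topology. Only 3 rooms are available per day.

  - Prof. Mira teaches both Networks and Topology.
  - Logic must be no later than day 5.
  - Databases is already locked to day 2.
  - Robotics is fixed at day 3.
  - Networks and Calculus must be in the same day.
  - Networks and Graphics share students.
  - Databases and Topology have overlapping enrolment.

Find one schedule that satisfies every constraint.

Databases=day 2, Networks=day 1, Topology=day 3, Logic=day 1, Graphics=day 2, Physics=day 2, Calculus=day 1, Robotics=day 3

Checking: Databases(day 2) != Topology(day 3); Networks(day 1) != Topology(day 3); Networks(day 1) != Graphics(day 2); Networks = Calculus = day 1; Robotics=day 3 in [day 3,day 3]; Databases=day 2 in [day 2,day 2]; Logic=day 1 in [day 1,day 5]; max 3 per day (cap 3).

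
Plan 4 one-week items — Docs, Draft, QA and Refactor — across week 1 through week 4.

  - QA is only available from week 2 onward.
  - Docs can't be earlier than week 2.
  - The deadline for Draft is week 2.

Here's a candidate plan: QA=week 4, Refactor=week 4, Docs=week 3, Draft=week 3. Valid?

QA is only available from week 2 onward — holds.
Docs can't be earlier than week 2 — holds.
The deadline for Draft is week 2 — violated.

No — it violates: The deadline for Draft is week 2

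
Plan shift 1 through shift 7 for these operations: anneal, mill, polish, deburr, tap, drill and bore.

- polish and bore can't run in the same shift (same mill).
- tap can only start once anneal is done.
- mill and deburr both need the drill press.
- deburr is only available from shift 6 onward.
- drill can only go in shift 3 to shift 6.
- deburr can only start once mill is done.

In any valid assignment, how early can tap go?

Precedence pushes tap to at least shift 2.
tap at shift 2 is achievable: anneal in shift 1, mill in shift 1, tap in shift 2, bore in shift 2, drill in shift 3, deburr in shift 6, polish in shift 1.

shift 2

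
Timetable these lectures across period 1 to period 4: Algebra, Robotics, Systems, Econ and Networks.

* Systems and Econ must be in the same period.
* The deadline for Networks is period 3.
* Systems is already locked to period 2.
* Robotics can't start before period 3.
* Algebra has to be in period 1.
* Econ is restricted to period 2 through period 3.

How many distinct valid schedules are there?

6

Splitting on Robotics: it can be period 3 (3), period 4 (3). Listing each branch's schedules as (Algebra, Systems, Econ, Networks) by period number:
Robotics=period 3: (1,2,2,1) (1,2,2,2) (1,2,2,3) — 3.
Robotics=period 4: (1,2,2,1) (1,2,2,2) (1,2,2,3) — 3.
Summing: 3 + 3 = 6.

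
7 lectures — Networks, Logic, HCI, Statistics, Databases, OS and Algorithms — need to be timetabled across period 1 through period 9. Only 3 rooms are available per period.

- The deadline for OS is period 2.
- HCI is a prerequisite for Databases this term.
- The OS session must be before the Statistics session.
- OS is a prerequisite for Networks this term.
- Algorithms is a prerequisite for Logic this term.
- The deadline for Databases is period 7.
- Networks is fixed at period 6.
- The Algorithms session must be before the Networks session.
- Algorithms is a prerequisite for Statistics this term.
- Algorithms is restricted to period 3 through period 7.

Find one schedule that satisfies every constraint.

Databases in period 2, Logic in period 4, HCI in period 1, OS in period 1, Algorithms in period 3, Statistics in period 4, Networks in period 6

Checking: OS(period 1) before Statistics(period 4); Algorithms(period 3) before Logic(period 4); Algorithms(period 3) before Statistics(period 4); Algorithms(period 3) before Networks(period 6); HCI(period 1) before Databases(period 2); OS(period 1) before Networks(period 6); OS=period 1 in [period 1,period 2]; Networks=period 6 in [period 6,period 6]; Algorithms=period 3 in [period 3,period 7]; Databases=period 2 in [period 1,period 7]; max 2 per period (cap 3).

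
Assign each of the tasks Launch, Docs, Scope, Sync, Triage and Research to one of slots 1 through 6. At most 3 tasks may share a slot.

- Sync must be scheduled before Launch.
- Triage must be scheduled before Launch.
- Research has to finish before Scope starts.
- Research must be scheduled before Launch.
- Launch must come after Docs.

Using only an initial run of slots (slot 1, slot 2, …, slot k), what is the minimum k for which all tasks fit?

The precedence chain requires at least 2 distinct slots.
With at most 3 per slot and 6 tasks, at least 2 slots are needed.
Could 2 slots be enough, i.e. nothing placed later than 2? No: Launch must come after Research (at 1 or later) → {2}; Research must come before Launch (at 2 or earlier) → {1}; Sync must come before Launch (at 2 or earlier) → {1}; Docs must come before Launch (at 2 or earlier) → {1}; Triage must come before Launch (at 2 or earlier) → {1}; that puts Docs, Sync, Triage and Research all in 1 — more than 3 per slot.
So 2 slots is not enough.
3 works (last occupied slot: 3): for example Sync=1; Scope=2; Triage=2; Research=1; Launch=3; Docs=1.

3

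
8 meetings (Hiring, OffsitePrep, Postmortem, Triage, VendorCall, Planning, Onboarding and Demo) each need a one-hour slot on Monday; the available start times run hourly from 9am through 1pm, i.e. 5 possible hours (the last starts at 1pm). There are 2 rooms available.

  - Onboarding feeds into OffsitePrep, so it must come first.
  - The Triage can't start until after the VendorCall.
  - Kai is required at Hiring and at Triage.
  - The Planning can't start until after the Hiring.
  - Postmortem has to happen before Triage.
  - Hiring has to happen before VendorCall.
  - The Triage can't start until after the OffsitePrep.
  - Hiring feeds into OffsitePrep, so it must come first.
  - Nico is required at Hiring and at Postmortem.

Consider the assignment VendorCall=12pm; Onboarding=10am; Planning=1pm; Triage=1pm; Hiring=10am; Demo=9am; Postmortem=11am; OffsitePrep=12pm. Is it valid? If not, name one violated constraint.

Yes

Postmortem has to happen before Triage — holds.
Hiring has to happen before VendorCall — holds.
Kai is required at Hiring and at Triage — holds.
Nico is required at Hiring and at Postmortem — holds.
Onboarding feeds into OffsitePrep, so it must come first — holds.
The Triage can't start until after the OffsitePrep — holds.
The Planning can't start until after the Hiring — holds.
The Triage can't start until after the VendorCall — holds.
Hiring feeds into OffsitePrep, so it must come first — holds.
There are 2 rooms available — holds.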